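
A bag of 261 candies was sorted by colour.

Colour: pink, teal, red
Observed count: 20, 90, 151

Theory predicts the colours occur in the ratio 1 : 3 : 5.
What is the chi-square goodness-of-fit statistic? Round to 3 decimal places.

3.145

Ratio total = 9. Expected counts: 261×1/9 = 29, 261×3/9 = 87, 261×5/9 = 145.
cat         O        E   (O−E)²/E
pink       20       29     2.7931
teal       90       87     0.1034
red       151      145     0.2483
Sum = 3.145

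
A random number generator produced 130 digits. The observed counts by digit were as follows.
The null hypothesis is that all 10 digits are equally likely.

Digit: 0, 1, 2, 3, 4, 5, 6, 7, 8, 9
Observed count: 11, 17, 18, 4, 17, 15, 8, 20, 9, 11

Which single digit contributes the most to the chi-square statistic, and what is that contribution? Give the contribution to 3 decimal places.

Under H₀ each category has probability 1/10, so each expected count is 130/10 = 13.
cat         O        E   (O−E)²/E
0          11       13     0.3077
1          17       13     1.2308
2          18       13     1.9231
3           4       13     6.2308
4          17       13     1.2308
5          15       13     0.3077
6           8       13     1.9231
7          20       13     3.7692
8           9       13     1.2308
9          11       13     0.3077
The largest term is for 3: 6.231.

3, 6.231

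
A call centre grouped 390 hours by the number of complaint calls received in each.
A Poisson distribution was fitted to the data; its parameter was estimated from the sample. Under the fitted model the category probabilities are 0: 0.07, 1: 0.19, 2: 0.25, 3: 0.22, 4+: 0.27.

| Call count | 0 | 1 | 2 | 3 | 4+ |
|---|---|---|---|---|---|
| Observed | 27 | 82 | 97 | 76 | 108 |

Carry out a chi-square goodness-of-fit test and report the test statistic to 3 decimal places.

Expected counts E_i = n·p_i: 390×0.07 = 27.3, 390×0.19 = 74.1, 390×0.25 = 97.5, 390×0.22 = 85.8, 390×0.27 = 105.3.
0: (27 − 27.3)²/27.3 = 0.09/27.3 = 0.0033
1: (82 − 74.1)²/74.1 = 62.41/74.1 = 0.8422
2: (97 − 97.5)²/97.5 = 0.25/97.5 = 0.0026
3: (76 − 85.8)²/85.8 = 96.04/85.8 = 1.1193
4+: (108 − 105.3)²/105.3 = 7.29/105.3 = 0.0692
Sum = 2.037

2.037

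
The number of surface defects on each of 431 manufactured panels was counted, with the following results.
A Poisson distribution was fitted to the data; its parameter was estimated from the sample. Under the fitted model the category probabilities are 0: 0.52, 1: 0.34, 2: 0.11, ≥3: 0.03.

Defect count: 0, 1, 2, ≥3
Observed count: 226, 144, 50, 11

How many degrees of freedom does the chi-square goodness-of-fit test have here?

2

There are k = 4 categories and 1 parameter estimated from the data, so df = 4 − 1 − 1 = 2.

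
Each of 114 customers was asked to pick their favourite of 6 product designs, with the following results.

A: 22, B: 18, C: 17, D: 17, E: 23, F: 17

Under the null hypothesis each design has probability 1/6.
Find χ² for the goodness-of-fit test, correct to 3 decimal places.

Under H₀ each category has probability 1/6, so each expected count is 114/6 = 19.
χ² = (22−19)²/19 + (18−19)²/19 + (17−19)²/19 + (17−19)²/19 + (23−19)²/19 + (17−19)²/19
   = 0.4737 + 0.0526 + 0.2105 + 0.2105 + 0.8421 + 0.2105
Sum = 2.000

2.000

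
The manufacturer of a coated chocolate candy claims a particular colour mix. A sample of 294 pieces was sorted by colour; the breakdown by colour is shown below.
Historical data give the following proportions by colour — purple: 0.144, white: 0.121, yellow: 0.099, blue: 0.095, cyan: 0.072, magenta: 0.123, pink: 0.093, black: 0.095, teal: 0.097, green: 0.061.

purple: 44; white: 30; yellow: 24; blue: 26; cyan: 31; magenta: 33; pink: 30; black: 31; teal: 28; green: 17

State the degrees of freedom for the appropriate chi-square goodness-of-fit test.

There are k = 10 categories and no parameters were estimated from the data, so df = 10 − 1 = 9.

9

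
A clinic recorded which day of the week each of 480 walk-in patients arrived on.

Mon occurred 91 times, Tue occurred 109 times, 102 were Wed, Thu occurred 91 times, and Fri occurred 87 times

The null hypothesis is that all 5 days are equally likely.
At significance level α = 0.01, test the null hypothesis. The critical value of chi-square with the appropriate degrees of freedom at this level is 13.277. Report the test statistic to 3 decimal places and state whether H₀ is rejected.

Expected count for each of the 5 categories: 480/5 = 96.
χ² = (91−96)²/96 + (109−96)²/96 + (102−96)²/96 + (91−96)²/96 + (87−96)²/96
   = 0.2604 + 1.7604 + 0.3750 + 0.2604 + 0.8438
Sum = 3.500
df = 4. Since 3.500 < 13.277, we do not reject H₀.

3.500; do not reject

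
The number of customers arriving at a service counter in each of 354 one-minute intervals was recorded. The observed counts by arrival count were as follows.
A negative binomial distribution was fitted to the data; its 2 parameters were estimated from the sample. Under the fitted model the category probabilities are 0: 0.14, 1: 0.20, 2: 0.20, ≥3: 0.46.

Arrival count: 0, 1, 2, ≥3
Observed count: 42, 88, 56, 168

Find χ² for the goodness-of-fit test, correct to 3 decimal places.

Expected counts E_i = n·p_i: 354×0.14 = 49.56, 354×0.20 = 70.8, 354×0.20 = 70.8, 354×0.46 = 162.84.
χ² = (42−49.56)²/49.56 + (88−70.8)²/70.8 + (56−70.8)²/70.8 + (168−162.84)²/162.84
   = 1.1532 + 4.1785 + 3.0938 + 0.1635
Sum = 8.589

8.589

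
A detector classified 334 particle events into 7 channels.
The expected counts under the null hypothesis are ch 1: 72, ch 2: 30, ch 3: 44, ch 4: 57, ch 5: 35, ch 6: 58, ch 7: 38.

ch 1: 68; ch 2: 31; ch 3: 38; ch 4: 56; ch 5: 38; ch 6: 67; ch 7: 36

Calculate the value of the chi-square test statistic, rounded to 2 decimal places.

2.85

ch 1: (68 − 72)²/72 = 16/72 = 0.222
ch 2: (31 − 30)²/30 = 1/30 = 0.033
ch 3: (38 − 44)²/44 = 36/44 = 0.818
ch 4: (56 − 57)²/57 = 1/57 = 0.018
ch 5: (38 − 35)²/35 = 9/35 = 0.257
ch 6: (67 − 58)²/58 = 81/58 = 1.397
ch 7: (36 − 38)²/38 = 4/38 = 0.105
Sum = 2.85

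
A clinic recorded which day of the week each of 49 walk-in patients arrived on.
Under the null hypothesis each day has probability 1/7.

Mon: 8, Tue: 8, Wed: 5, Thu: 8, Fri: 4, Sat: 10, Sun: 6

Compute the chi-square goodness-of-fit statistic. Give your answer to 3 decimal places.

Under H₀ each category has probability 1/7, so each expected count is 49/7 = 7.
cat         O        E   (O−E)²/E
Mon         8        7     0.1429
Tue         8        7     0.1429
Wed         5        7     0.5714
Thu         8        7     0.1429
Fri         4        7     1.2857
Sat        10        7     1.2857
Sun         6        7     0.1429
Sum = 3.714

3.714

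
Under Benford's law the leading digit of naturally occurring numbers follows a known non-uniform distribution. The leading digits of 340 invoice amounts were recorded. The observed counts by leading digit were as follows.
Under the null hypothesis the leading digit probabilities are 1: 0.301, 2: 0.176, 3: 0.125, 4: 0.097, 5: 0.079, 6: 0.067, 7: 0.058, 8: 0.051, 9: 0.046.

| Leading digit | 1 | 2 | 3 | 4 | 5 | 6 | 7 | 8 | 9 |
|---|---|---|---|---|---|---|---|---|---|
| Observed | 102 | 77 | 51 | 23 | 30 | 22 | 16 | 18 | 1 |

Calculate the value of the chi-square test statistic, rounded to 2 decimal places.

Expected counts E_i = n·p_i: 340×0.301 = 102.34, 340×0.176 = 59.84, 340×0.125 = 42.5, 340×0.097 = 32.98, 340×0.079 = 26.86, 340×0.067 = 22.78, 340×0.058 = 19.72, 340×0.051 = 17.34, 340×0.046 = 15.64.
1: (102 − 102.34)²/102.34 = 0.1156/102.34 = 0.001
2: (77 − 59.84)²/59.84 = 294.4656/59.84 = 4.921
3: (51 − 42.5)²/42.5 = 72.25/42.5 = 1.700
4: (23 − 32.98)²/32.98 = 99.6004/32.98 = 3.020
5: (30 − 26.86)²/26.86 = 9.8596/26.86 = 0.367
6: (22 − 22.78)²/22.78 = 0.6084/22.78 = 0.027
7: (16 − 19.72)²/19.72 = 13.8384/19.72 = 0.702
8: (18 − 17.34)²/17.34 = 0.4356/17.34 = 0.025
9: (1 − 15.64)²/15.64 = 214.3296/15.64 = 13.704
Sum = 24.47

24.47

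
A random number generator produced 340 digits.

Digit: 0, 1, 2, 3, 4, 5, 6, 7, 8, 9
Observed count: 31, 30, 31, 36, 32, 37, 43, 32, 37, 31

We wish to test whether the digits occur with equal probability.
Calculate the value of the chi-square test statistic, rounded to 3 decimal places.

Expected count for each of the 10 categories: 340/10 = 34.
χ² = (31−34)²/34 + (30−34)²/34 + (31−34)²/34 + (36−34)²/34 + (32−34)²/34 + (37−34)²/34 + (43−34)²/34 + (32−34)²/34 + (37−34)²/34 + (31−34)²/34
   = 0.2647 + 0.4706 + 0.2647 + 0.1176 + 0.1176 + 0.2647 + 2.3824 + 0.1176 + 0.2647 + 0.2647
Sum = 4.529

4.529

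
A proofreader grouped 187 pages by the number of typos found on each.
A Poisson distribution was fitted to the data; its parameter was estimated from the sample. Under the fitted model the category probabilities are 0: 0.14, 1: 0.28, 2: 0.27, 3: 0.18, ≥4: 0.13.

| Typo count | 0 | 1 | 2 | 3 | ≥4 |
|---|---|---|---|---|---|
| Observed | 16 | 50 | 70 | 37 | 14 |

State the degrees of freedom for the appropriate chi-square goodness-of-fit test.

There are k = 5 categories and 1 parameter estimated from the data, so df = 5 − 1 − 1 = 3.

3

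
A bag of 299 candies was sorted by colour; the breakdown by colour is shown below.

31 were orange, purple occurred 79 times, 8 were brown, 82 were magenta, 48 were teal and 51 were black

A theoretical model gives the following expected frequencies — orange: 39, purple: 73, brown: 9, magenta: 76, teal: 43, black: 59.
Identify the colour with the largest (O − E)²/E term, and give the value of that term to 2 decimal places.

χ² = (31−39)²/39 + (79−73)²/73 + (8−9)²/9 + (82−76)²/76 + (48−43)²/43 + (51−59)²/59
   = 1.641 + 0.493 + 0.111 + 0.474 + 0.581 + 1.085
The largest term is for orange: 1.64.

orange, 1.64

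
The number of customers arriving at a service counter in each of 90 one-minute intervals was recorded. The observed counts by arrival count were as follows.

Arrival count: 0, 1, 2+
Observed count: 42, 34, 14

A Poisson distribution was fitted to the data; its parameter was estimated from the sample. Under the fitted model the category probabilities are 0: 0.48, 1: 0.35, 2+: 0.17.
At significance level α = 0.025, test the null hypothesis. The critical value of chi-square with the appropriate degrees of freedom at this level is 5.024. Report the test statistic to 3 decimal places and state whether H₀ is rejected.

0.342; do not reject

Expected counts E_i = n·p_i: 90×0.48 = 43.2, 90×0.35 = 31.5, 90×0.17 = 15.3.
0: (42 − 43.2)²/43.2 = 1.44/43.2 = 0.0333
1: (34 − 31.5)²/31.5 = 6.25/31.5 = 0.1984
2+: (14 − 15.3)²/15.3 = 1.69/15.3 = 0.1105
Sum = 0.342
df = 1. Since 0.342 < 5.024, we do not reject H₀.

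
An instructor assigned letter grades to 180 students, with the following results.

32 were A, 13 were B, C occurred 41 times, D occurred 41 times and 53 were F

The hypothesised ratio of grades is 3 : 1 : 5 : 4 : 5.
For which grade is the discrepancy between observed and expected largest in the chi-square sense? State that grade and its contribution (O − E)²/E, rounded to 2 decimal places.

C, 1.62

Ratio total = 18. Expected counts: 180×3/18 = 30, 180×1/18 = 10, 180×5/18 = 50, 180×4/18 = 40, 180×5/18 = 50.
A: (32 − 30)²/30 = 4/30 = 0.133
B: (13 − 10)²/10 = 9/10 = 0.900
C: (41 − 50)²/50 = 81/50 = 1.620
D: (41 − 40)²/40 = 1/40 = 0.025
F: (53 − 50)²/50 = 9/50 = 0.180
The largest term is for C: 1.62.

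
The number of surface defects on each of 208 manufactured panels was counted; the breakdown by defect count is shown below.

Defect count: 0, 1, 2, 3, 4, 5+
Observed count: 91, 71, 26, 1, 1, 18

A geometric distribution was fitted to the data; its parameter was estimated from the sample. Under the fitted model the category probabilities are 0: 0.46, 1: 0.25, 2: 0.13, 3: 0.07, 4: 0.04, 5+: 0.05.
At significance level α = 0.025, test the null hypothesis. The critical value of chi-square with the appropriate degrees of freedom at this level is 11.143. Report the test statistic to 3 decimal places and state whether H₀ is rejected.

31.834; reject

Expected counts E_i = n·p_i: 208×0.46 = 95.68, 208×0.25 = 52, 208×0.13 = 27.04, 208×0.07 = 14.56, 208×0.04 = 8.32, 208×0.05 = 10.4.
0: (91 − 95.68)²/95.68 = 21.9024/95.68 = 0.2289
1: (71 − 52)²/52 = 361/52 = 6.9423
2: (26 − 27.04)²/27.04 = 1.0816/27.04 = 0.0400
3: (1 − 14.56)²/14.56 = 183.8736/14.56 = 12.6287
4: (1 − 8.32)²/8.32 = 53.5824/8.32 = 6.4402
5+: (18 − 10.4)²/10.4 = 57.76/10.4 = 5.5538
Sum = 31.834
df = 4. Since 31.834 > 11.143, we reject H₀.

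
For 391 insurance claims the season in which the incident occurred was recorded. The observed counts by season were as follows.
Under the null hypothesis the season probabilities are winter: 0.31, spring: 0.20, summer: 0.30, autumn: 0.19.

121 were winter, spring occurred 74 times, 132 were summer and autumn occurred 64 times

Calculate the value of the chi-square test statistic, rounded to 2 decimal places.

3.49

Expected counts E_i = n·p_i: 391×0.31 = 121.21, 391×0.20 = 78.2, 391×0.30 = 117.3, 391×0.19 = 74.29.
χ² = (121−121.21)²/121.21 + (74−78.2)²/78.2 + (132−117.3)²/117.3 + (64−74.29)²/74.29
   = 0.000 + 0.226 + 1.842 + 1.425
Sum = 3.49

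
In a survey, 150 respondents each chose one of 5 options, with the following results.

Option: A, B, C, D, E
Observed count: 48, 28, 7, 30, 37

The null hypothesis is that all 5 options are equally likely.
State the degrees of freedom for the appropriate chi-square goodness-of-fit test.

There are k = 5 categories and no parameters were estimated from the data, so df = 5 − 1 = 4.

4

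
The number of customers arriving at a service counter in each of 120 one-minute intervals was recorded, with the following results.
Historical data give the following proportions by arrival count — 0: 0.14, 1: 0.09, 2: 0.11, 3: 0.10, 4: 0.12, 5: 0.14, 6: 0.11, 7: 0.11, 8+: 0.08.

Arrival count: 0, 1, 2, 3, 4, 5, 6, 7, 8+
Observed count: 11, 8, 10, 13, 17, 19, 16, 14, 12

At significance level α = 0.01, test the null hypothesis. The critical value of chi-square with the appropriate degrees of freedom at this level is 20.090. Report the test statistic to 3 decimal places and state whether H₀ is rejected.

5.587; do not reject

Expected counts E_i = n·p_i: 120×0.14 = 16.8, 120×0.09 = 10.8, 120×0.11 = 13.2, 120×0.10 = 12, 120×0.12 = 14.4, 120×0.14 = 16.8, 120×0.11 = 13.2, 120×0.11 = 13.2, 120×0.08 = 9.6.
χ² = (11−16.8)²/16.8 + (8−10.8)²/10.8 + (10−13.2)²/13.2 + (13−12)²/12 + (17−14.4)²/14.4 + (19−16.8)²/16.8 + (16−13.2)²/13.2 + (14−13.2)²/13.2 + (12−9.6)²/9.6
   = 2.0024 + 0.7259 + 0.7758 + 0.0833 + 0.4694 + 0.2881 + 0.5939 + 0.0485 + 0.6000
Sum = 5.587
df = 8. Since 5.587 < 20.090, we do not reject H₀.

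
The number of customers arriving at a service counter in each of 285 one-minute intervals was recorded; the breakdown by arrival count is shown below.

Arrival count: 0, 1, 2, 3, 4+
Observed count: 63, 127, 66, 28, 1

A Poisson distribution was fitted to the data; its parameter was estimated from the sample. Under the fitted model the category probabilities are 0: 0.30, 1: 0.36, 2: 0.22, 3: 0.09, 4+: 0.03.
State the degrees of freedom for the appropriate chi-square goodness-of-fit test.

There are k = 5 categories and 1 parameter estimated from the data, so df = 5 − 1 − 1 = 3.

3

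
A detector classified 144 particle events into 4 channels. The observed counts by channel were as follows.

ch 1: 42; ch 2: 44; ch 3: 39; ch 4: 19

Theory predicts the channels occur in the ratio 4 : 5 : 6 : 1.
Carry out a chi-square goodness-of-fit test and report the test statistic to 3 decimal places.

16.300

Ratio total = 16. Expected counts: 144×4/16 = 36, 144×5/16 = 45, 144×6/16 = 54, 144×1/16 = 9.
ch 1: (42 − 36)²/36 = 36/36 = 1.0000
ch 2: (44 − 45)²/45 = 1/45 = 0.0222
ch 3: (39 − 54)²/54 = 225/54 = 4.1667
ch 4: (19 − 9)²/9 = 100/9 = 11.1111
Sum = 16.300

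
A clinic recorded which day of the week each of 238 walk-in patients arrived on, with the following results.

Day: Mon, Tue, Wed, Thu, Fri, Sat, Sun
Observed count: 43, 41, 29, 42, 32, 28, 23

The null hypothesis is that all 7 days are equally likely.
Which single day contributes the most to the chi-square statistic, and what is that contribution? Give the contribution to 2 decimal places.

Sun, 3.56

Expected count for each of the 7 categories: 238/7 = 34.
χ² = (43−34)²/34 + (41−34)²/34 + (29−34)²/34 + (42−34)²/34 + (32−34)²/34 + (28−34)²/34 + (23−34)²/34
   = 2.382 + 1.441 + 0.735 + 1.882 + 0.118 + 1.059 + 3.559
The largest term is for Sun: 3.56.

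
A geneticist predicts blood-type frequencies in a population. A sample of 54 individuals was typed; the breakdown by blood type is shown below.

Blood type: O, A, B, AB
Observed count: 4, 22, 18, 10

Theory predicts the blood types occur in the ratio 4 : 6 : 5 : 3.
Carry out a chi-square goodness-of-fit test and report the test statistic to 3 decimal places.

6.933

Ratio total = 18. Expected counts: 54×4/18 = 12, 54×6/18 = 18, 54×5/18 = 15, 54×3/18 = 9.
χ² = (4−12)²/12 + (22−18)²/18 + (18−15)²/15 + (10−9)²/9
   = 5.3333 + 0.8889 + 0.6000 + 0.1111
Sum = 6.933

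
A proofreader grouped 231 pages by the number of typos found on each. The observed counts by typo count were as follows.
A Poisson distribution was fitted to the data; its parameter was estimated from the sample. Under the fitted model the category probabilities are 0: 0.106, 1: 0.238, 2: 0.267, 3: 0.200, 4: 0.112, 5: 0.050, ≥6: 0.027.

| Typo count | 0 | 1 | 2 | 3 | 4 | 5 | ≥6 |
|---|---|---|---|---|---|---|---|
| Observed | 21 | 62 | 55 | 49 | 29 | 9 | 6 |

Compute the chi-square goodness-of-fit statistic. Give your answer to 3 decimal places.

3.236

Expected counts E_i = n·p_i: 231×0.106 = 24.486, 231×0.238 = 54.978, 231×0.267 = 61.677, 231×0.200 = 46.2, 231×0.112 = 25.872, 231×0.050 = 11.55, 231×0.027 = 6.237.
χ² = (21−24.486)²/24.486 + (62−54.978)²/54.978 + (55−61.677)²/61.677 + (49−46.2)²/46.2 + (29−25.872)²/25.872 + (9−11.55)²/11.55 + (6−6.237)²/6.237
   = 0.4963 + 0.8969 + 0.7228 + 0.1697 + 0.3782 + 0.5630 + 0.0090
Sum = 3.236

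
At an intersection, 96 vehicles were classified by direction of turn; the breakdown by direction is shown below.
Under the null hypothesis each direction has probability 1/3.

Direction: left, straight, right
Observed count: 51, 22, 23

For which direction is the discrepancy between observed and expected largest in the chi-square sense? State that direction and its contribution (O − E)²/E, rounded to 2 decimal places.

Under H₀ each category has probability 1/3, so each expected count is 96/3 = 32.
left: (51 − 32)²/32 = 361/32 = 11.281
straight: (22 − 32)²/32 = 100/32 = 3.125
right: (23 − 32)²/32 = 81/32 = 2.531
The largest term is for left: 11.28.

left, 11.28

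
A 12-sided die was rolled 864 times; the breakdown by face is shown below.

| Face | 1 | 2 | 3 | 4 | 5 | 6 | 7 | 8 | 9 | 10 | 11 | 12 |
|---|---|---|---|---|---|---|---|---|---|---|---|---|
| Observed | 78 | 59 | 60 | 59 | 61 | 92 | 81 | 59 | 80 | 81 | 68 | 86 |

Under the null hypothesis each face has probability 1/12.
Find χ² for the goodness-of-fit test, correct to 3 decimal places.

22.861

Expected count for each of the 12 categories: 864/12 = 72.
χ² = (78−72)²/72 + (59−72)²/72 + (60−72)²/72 + (59−72)²/72 + (61−72)²/72 + (92−72)²/72 + (81−72)²/72 + (59−72)²/72 + (80−72)²/72 + (81−72)²/72 + (68−72)²/72 + (86−72)²/72
   = 0.5000 + 2.3472 + 2.0000 + 2.3472 + 1.6806 + 5.5556 + 1.1250 + 2.3472 + 0.8889 + 1.1250 + 0.2222 + 2.7222
Sum = 22.861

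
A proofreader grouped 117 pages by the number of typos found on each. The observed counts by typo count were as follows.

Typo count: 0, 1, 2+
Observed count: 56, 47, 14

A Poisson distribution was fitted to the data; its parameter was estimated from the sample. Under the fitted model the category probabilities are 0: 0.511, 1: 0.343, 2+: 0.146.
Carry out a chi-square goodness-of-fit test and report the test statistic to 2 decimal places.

1.97

Expected counts E_i = n·p_i: 117×0.511 = 59.787, 117×0.343 = 40.131, 117×0.146 = 17.082.
χ² = (56−59.787)²/59.787 + (47−40.131)²/40.131 + (14−17.082)²/17.082
   = 0.240 + 1.176 + 0.556
Sum = 1.97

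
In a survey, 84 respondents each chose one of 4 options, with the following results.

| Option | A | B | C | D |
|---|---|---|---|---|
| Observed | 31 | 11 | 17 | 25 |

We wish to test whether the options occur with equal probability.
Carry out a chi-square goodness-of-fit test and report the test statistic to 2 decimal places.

Under H₀ each category has probability 1/4, so each expected count is 84/4 = 21.
A: (31 − 21)²/21 = 100/21 = 4.762
B: (11 − 21)²/21 = 100/21 = 4.762
C: (17 − 21)²/21 = 16/21 = 0.762
D: (25 − 21)²/21 = 16/21 = 0.762
Sum = 11.05

11.05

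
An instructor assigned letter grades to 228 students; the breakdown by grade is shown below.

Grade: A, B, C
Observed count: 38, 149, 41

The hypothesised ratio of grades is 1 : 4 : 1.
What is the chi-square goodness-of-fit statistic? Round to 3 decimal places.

Ratio total = 6. Expected counts: 228×1/6 = 38, 228×4/6 = 152, 228×1/6 = 38.
A: (38 − 38)²/38 = 0/38 = 0.0000
B: (149 − 152)²/152 = 9/152 = 0.0592
C: (41 − 38)²/38 = 9/38 = 0.2368
Sum = 0.296

0.296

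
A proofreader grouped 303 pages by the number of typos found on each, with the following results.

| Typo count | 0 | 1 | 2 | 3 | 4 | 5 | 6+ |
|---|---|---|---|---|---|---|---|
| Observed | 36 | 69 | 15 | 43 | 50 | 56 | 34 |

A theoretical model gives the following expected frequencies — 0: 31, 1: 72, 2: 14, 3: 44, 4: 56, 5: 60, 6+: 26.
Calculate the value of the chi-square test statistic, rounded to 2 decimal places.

4.40

cat         O        E   (O−E)²/E
0          36       31      0.806
1          69       72      0.125
2          15       14      0.071
3          43       44      0.023
4          50       56      0.643
5          56       60      0.267
6+         34       26      2.462
Sum = 4.40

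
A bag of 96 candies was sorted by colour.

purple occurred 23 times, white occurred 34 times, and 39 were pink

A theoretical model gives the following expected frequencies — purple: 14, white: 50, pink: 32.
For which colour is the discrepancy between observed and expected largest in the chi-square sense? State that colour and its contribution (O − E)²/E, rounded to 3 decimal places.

cat         O        E   (O−E)²/E
purple     23       14     5.7857
white      34       50     5.1200
pink       39       32     1.5313
The largest term is for purple: 5.786.

purple, 5.786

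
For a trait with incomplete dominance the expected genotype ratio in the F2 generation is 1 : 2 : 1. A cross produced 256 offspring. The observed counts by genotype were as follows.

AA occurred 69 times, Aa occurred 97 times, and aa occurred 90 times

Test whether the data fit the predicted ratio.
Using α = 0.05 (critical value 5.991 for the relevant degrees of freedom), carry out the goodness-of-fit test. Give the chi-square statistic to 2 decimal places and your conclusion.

18.46; reject

Ratio total = 4. Expected counts: 256×1/4 = 64, 256×2/4 = 128, 256×1/4 = 64.
cat         O        E   (O−E)²/E
AA         69       64      0.391
Aa         97      128      7.508
aa         90       64     10.563
Sum = 18.46
df = 2. Since 18.46 > 5.991, we reject H₀.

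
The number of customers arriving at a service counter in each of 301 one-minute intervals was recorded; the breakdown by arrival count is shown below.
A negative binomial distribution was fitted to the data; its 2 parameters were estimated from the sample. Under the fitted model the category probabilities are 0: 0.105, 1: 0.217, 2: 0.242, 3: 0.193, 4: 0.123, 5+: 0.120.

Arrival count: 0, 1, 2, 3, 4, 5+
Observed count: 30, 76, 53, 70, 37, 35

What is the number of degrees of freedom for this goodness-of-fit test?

3

There are k = 6 categories and 2 parameters estimated from the data, so df = 6 − 1 − 2 = 3.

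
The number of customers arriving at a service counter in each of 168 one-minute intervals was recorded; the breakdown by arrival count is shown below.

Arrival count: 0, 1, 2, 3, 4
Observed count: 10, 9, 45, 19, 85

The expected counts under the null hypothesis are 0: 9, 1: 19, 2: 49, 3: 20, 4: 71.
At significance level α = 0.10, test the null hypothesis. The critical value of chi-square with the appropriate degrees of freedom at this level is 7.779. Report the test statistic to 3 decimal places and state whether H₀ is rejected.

χ² = (10−9)²/9 + (9−19)²/19 + (45−49)²/49 + (19−20)²/20 + (85−71)²/71
   = 0.1111 + 5.2632 + 0.3265 + 0.0500 + 2.7606
Sum = 8.511
df = 4. Since 8.511 > 7.779, we reject H₀.

8.511; reject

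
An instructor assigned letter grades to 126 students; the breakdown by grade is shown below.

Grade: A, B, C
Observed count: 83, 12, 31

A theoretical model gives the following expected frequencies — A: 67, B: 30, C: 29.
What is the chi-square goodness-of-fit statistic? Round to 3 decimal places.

14.759

A: (83 − 67)²/67 = 256/67 = 3.8209
B: (12 − 30)²/30 = 324/30 = 10.8000
C: (31 − 29)²/29 = 4/29 = 0.1379
Sum = 14.759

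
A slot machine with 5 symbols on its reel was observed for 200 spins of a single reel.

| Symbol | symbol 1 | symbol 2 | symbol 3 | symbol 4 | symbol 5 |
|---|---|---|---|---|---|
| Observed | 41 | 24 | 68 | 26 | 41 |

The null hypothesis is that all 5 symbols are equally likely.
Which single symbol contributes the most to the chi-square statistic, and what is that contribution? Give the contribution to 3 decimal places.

symbol 3, 19.600

Expected count for each of the 5 categories: 200/5 = 40.
cat           O        E   (O−E)²/E
symbol 1     41       40     0.0250
symbol 2     24       40     6.4000
symbol 3     68       40    19.6000
symbol 4     26       40     4.9000
symbol 5     41       40     0.0250
The largest term is for symbol 3: 19.600.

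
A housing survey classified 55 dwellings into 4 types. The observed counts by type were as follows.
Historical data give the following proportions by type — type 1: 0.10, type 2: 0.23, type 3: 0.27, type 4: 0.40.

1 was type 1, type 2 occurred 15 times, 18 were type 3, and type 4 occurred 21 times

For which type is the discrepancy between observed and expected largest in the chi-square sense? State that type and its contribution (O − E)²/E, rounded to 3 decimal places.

type 1, 3.682

Expected counts E_i = n·p_i: 55×0.10 = 5.5, 55×0.23 = 12.65, 55×0.27 = 14.85, 55×0.40 = 22.
cat         O        E   (O−E)²/E
type 1      1      5.5     3.6818
type 2     15    12.65     0.4366
type 3     18    14.85     0.6682
type 4     21       22     0.0455
The largest term is for type 1: 3.682.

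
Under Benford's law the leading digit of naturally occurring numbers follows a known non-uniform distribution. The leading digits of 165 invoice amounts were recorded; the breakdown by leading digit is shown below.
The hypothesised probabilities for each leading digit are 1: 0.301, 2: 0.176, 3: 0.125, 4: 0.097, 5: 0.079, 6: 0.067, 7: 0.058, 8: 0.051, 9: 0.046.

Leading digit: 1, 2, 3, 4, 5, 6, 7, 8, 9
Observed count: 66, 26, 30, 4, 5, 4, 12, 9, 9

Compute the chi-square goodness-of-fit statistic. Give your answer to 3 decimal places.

29.332

Expected counts E_i = n·p_i: 165×0.301 = 49.665, 165×0.176 = 29.04, 165×0.125 = 20.625, 165×0.097 = 16.005, 165×0.079 = 13.035, 165×0.067 = 11.055, 165×0.058 = 9.57, 165×0.051 = 8.415, 165×0.046 = 7.59.
1: (66 − 49.665)²/49.665 = 266.832225/49.665 = 5.3726
2: (26 − 29.04)²/29.04 = 9.2416/29.04 = 0.3182
3: (30 − 20.625)²/20.625 = 87.890625/20.625 = 4.2614
4: (4 − 16.005)²/16.005 = 144.120025/16.005 = 9.0047
5: (5 − 13.035)²/13.035 = 64.561225/13.035 = 4.9529
6: (4 − 11.055)²/11.055 = 49.773025/11.055 = 4.5023
7: (12 − 9.57)²/9.57 = 5.9049/9.57 = 0.6170
8: (9 − 8.415)²/8.415 = 0.342225/8.415 = 0.0407
9: (9 − 7.59)²/7.59 = 1.9881/7.59 = 0.2619
Sum = 29.332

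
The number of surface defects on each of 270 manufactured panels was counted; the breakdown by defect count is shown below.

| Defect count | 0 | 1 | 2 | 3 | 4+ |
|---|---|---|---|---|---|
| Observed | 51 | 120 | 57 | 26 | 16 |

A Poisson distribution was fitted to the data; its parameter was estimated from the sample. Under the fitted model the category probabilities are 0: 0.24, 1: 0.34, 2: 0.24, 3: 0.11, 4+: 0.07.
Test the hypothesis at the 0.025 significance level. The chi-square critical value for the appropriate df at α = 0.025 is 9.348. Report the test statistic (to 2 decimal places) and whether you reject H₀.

13.45; reject

Expected counts E_i = n·p_i: 270×0.24 = 64.8, 270×0.34 = 91.8, 270×0.24 = 64.8, 270×0.11 = 29.7, 270×0.07 = 18.9.
χ² = (51−64.8)²/64.8 + (120−91.8)²/91.8 + (57−64.8)²/64.8 + (26−29.7)²/29.7 + (16−18.9)²/18.9
   = 2.939 + 8.663 + 0.939 + 0.461 + 0.445
Sum = 13.45
df = 3. Since 13.45 > 9.348, we reject H₀.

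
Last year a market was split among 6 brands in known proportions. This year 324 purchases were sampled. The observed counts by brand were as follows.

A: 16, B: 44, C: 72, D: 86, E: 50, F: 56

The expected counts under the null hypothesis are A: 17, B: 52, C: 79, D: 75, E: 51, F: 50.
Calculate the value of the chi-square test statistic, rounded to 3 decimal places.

4.263

χ² = (16−17)²/17 + (44−52)²/52 + (72−79)²/79 + (86−75)²/75 + (50−51)²/51 + (56−50)²/50
   = 0.0588 + 1.2308 + 0.6203 + 1.6133 + 0.0196 + 0.7200
Sum = 4.263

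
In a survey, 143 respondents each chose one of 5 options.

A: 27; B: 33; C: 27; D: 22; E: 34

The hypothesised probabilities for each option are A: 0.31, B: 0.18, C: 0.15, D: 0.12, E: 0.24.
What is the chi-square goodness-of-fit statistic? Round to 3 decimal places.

11.627

Expected counts E_i = n·p_i: 143×0.31 = 44.33, 143×0.18 = 25.74, 143×0.15 = 21.45, 143×0.12 = 17.16, 143×0.24 = 34.32.
cat         O        E   (O−E)²/E
A          27    44.33     6.7748
B          33    25.74     2.0477
C          27    21.45     1.4360
D          22    17.16     1.3651
E          34    34.32     0.0030
Sum = 11.627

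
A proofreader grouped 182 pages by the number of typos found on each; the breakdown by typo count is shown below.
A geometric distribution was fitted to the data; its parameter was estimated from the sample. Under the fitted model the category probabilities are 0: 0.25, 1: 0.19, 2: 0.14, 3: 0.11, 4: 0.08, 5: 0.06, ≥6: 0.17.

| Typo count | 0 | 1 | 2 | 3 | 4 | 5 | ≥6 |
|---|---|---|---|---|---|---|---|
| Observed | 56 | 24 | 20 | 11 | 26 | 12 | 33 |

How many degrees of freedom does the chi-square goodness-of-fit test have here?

There are k = 7 categories and 1 parameter estimated from the data, so df = 7 − 1 − 1 = 5.

5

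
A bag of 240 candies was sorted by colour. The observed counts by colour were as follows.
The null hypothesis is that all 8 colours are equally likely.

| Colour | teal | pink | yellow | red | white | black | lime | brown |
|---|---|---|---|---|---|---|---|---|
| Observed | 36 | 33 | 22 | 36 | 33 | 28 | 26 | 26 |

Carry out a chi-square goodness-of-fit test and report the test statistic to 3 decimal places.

Under H₀ each category has probability 1/8, so each expected count is 240/8 = 30.
χ² = (36−30)²/30 + (33−30)²/30 + (22−30)²/30 + (36−30)²/30 + (33−30)²/30 + (28−30)²/30 + (26−30)²/30 + (26−30)²/30
   = 1.2000 + 0.3000 + 2.1333 + 1.2000 + 0.3000 + 0.1333 + 0.5333 + 0.5333
Sum = 6.333

6.333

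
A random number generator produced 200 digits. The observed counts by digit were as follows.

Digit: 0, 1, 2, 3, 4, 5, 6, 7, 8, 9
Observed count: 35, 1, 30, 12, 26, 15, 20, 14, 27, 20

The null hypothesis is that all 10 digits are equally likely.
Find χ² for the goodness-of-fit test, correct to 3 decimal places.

44.800

Expected count for each of the 10 categories: 200/10 = 20.
χ² = (35−20)²/20 + (1−20)²/20 + (30−20)²/20 + (12−20)²/20 + (26−20)²/20 + (15−20)²/20 + (20−20)²/20 + (14−20)²/20 + (27−20)²/20 + (20−20)²/20
   = 11.2500 + 18.0500 + 5.0000 + 3.2000 + 1.8000 + 1.2500 + 0.0000 + 1.8000 + 2.4500 + 0.0000
Sum = 44.800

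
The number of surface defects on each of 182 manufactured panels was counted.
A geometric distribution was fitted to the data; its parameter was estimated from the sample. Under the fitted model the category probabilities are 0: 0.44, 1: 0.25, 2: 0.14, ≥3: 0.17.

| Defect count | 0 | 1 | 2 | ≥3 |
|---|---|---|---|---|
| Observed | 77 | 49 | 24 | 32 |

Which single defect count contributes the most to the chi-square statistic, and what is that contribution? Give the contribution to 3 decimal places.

1, 0.269

Expected counts E_i = n·p_i: 182×0.44 = 80.08, 182×0.25 = 45.5, 182×0.14 = 25.48, 182×0.17 = 30.94.
cat         O        E   (O−E)²/E
0          77    80.08     0.1185
1          49     45.5     0.2692
2          24    25.48     0.0860
≥3         32    30.94     0.0363
The largest term is for 1: 0.269.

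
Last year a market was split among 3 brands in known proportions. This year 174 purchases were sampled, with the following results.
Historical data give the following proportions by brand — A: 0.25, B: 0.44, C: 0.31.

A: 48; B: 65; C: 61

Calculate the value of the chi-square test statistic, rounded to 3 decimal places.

3.135

Expected counts E_i = n·p_i: 174×0.25 = 43.5, 174×0.44 = 76.56, 174×0.31 = 53.94.
A: (48 − 43.5)²/43.5 = 20.25/43.5 = 0.4655
B: (65 − 76.56)²/76.56 = 133.6336/76.56 = 1.7455
C: (61 − 53.94)²/53.94 = 49.8436/53.94 = 0.9241
Sum = 3.135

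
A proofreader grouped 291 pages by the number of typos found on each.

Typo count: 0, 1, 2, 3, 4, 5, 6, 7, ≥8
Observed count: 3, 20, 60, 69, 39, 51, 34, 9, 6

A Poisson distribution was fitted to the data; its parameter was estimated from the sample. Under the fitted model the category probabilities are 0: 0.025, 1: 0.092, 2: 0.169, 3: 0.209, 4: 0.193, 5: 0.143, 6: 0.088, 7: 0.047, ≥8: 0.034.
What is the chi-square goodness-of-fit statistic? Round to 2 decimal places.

Expected counts E_i = n·p_i: 291×0.025 = 7.275, 291×0.092 = 26.772, 291×0.169 = 49.179, 291×0.209 = 60.819, 291×0.193 = 56.163, 291×0.143 = 41.613, 291×0.088 = 25.608, 291×0.047 = 13.677, 291×0.034 = 9.894.
χ² = (3−7.275)²/7.275 + (20−26.772)²/26.772 + (60−49.179)²/49.179 + (69−60.819)²/60.819 + (39−56.163)²/56.163 + (51−41.613)²/41.613 + (34−25.608)²/25.608 + (9−13.677)²/13.677 + (6−9.894)²/9.894
   = 2.512 + 1.713 + 2.381 + 1.100 + 5.245 + 2.118 + 2.750 + 1.599 + 1.533
Sum = 20.95

20.95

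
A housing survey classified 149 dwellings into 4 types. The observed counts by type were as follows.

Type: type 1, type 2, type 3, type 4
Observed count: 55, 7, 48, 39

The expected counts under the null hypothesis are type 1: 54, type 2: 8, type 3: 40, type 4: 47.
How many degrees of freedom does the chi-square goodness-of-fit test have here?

There are k = 4 categories and no parameters were estimated from the data, so df = 4 − 1 = 3.

3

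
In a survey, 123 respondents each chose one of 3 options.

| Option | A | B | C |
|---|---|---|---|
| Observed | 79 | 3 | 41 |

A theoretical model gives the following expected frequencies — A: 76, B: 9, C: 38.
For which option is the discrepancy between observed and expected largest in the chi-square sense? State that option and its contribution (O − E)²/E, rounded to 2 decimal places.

cat         O        E   (O−E)²/E
A          79       76      0.118
B           3        9      4.000
C          41       38      0.237
The largest term is for B: 4.00.

B, 4.00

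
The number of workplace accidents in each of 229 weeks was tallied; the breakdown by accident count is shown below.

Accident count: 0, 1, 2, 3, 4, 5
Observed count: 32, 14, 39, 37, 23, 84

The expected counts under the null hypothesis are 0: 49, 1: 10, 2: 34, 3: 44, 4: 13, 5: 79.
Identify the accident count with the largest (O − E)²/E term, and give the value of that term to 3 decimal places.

χ² = (32−49)²/49 + (14−10)²/10 + (39−34)²/34 + (37−44)²/44 + (23−13)²/13 + (84−79)²/79
   = 5.8980 + 1.6000 + 0.7353 + 1.1136 + 7.6923 + 0.3165
The largest term is for 4: 7.692.

4, 7.692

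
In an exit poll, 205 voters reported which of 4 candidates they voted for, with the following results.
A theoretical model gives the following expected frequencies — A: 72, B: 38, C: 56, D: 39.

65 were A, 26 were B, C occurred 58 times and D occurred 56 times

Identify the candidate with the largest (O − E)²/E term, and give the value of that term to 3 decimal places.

D, 7.410

cat         O        E   (O−E)²/E
A          65       72     0.6806
B          26       38     3.7895
C          58       56     0.0714
D          56       39     7.4103
The largest term is for D: 7.410.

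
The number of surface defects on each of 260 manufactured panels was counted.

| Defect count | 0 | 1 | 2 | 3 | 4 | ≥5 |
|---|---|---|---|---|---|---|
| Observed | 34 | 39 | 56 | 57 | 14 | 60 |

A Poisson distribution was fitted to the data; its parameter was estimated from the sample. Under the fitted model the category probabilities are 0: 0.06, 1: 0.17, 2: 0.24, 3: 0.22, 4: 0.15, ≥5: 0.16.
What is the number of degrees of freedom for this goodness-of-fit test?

4

There are k = 6 categories and 1 parameter estimated from the data, so df = 6 − 1 − 1 = 4.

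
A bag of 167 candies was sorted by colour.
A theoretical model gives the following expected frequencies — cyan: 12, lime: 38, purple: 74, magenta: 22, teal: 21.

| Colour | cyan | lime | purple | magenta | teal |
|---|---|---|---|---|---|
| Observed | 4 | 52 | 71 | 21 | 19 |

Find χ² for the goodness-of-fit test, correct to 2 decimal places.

10.85

cat          O        E   (O−E)²/E
cyan         4       12      5.333
lime        52       38      5.158
purple      71       74      0.122
magenta     21       22      0.045
teal        19       21      0.190
Sum = 10.85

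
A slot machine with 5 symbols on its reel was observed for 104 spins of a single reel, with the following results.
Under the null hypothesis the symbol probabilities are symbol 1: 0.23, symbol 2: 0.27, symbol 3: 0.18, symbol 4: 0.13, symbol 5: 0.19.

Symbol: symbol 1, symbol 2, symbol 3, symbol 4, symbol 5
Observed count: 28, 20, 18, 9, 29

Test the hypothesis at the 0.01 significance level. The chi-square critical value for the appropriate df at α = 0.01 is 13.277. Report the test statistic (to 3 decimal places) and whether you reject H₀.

8.880; do not reject

Expected counts E_i = n·p_i: 104×0.23 = 23.92, 104×0.27 = 28.08, 104×0.18 = 18.72, 104×0.13 = 13.52, 104×0.19 = 19.76.
symbol 1: (28 − 23.92)²/23.92 = 16.6464/23.92 = 0.6959
symbol 2: (20 − 28.08)²/28.08 = 65.2864/28.08 = 2.3250
symbol 3: (18 − 18.72)²/18.72 = 0.5184/18.72 = 0.0277
symbol 4: (9 − 13.52)²/13.52 = 20.4304/13.52 = 1.5111
symbol 5: (29 − 19.76)²/19.76 = 85.3776/19.76 = 4.3207
Sum = 8.880
df = 4. Since 8.880 < 13.277, we do not reject H₀.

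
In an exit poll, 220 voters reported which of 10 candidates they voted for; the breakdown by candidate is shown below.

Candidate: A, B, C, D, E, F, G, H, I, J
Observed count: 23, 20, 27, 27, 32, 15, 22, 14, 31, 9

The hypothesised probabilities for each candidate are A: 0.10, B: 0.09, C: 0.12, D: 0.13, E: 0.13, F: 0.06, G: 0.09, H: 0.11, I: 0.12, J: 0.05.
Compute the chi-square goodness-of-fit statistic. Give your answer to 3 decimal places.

6.509

Expected counts E_i = n·p_i: 220×0.10 = 22, 220×0.09 = 19.8, 220×0.12 = 26.4, 220×0.13 = 28.6, 220×0.13 = 28.6, 220×0.06 = 13.2, 220×0.09 = 19.8, 220×0.11 = 24.2, 220×0.12 = 26.4, 220×0.05 = 11.
cat         O        E   (O−E)²/E
A          23       22     0.0455
B          20     19.8     0.0020
C          27     26.4     0.0136
D          27     28.6     0.0895
E          32     28.6     0.4042
F          15     13.2     0.2455
G          22     19.8     0.2444
H          14     24.2     4.2992
I          31     26.4     0.8015
J           9       11     0.3636
Sum = 6.509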